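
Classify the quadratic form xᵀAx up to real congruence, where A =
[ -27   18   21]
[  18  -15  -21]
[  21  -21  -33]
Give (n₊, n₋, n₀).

Answer: (0, 3, 0)

Derivation:
step 0: pivot -27 → sign −
step 1: pivot -3 → sign −
step 2: pivot -1/3 → sign −
signature = (0, 3, 0)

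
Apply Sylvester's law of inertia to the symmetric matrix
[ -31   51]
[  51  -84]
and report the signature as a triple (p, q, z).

Answer: (0, 2, 0)

Derivation:
step 0: pivot -31 → sign −
step 1: pivot -3/31 → sign −
signature = (0, 2, 0)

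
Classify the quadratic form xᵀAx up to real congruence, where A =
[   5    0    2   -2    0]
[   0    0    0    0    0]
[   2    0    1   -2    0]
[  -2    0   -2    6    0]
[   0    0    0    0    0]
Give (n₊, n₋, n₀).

Answer: (2, 1, 2)

Derivation:
step 0: pivot 5 → sign +
step 1: pivot 1/5 → sign +
step 2: pivot -2 → sign −
step 3: row/col 3 already zero → sign 0
step 4: row/col 4 already zero → sign 0
signature = (2, 1, 2)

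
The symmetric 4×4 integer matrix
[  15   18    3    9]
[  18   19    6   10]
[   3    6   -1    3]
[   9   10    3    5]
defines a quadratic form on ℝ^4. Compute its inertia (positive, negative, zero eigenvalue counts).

Answer: (2, 2, 0)

Derivation:
step 0: pivot 15 → sign +
step 1: pivot -13/5 → sign −
step 2: pivot 8/13 → sign +
step 3: pivot -1/2 → sign −
signature = (2, 2, 0)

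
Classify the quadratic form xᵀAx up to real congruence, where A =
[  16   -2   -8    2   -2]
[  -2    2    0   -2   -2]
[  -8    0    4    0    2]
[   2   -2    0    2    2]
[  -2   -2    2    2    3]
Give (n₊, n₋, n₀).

Answer: (2, 1, 2)

Derivation:
step 0: pivot 16 → sign +
step 1: pivot 7/4 → sign +
step 2: pivot -4/7 → sign −
step 3: row/col 3 already zero → sign 0
step 4: row/col 4 already zero → sign 0
signature = (2, 1, 2)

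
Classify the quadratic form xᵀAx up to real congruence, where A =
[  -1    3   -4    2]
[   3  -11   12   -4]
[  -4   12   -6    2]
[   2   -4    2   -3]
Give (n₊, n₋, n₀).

step 0: pivot -1 → sign −
step 1: pivot -2 → sign −
step 2: pivot 10 → sign +
step 3: pivot -3/5 → sign −
signature = (1, 3, 0)

Answer: (1, 3, 0)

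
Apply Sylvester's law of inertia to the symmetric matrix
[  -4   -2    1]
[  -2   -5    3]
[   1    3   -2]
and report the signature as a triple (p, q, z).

Answer: (0, 3, 0)

Derivation:
step 0: pivot -4 → sign −
step 1: pivot -4 → sign −
step 2: pivot -3/16 → sign −
signature = (0, 3, 0)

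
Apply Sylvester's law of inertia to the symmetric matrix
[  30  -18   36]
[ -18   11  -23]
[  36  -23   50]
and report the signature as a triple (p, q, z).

step 0: pivot 30 → sign +
step 1: pivot 1/5 → sign +
step 2: pivot -3 → sign −
signature = (2, 1, 0)

Answer: (2, 1, 0)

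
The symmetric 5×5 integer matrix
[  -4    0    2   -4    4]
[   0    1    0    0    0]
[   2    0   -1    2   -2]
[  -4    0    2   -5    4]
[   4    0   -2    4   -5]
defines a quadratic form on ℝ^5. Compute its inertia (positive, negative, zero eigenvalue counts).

step 0: pivot -4 → sign −
step 1: pivot 1 → sign +
step 2: pivot -1 → sign −
step 3: pivot -1 → sign −
step 4: row/col 4 already zero → sign 0
signature = (1, 3, 1)

Answer: (1, 3, 1)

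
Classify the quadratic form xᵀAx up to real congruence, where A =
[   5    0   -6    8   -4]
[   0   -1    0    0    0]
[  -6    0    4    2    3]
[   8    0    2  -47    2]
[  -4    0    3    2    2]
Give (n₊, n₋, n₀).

step 0: pivot 5 → sign +
step 1: pivot -1 → sign −
step 2: pivot -16/5 → sign −
step 3: pivot -71/4 → sign −
step 4: pivot 3/284 → sign +
signature = (2, 3, 0)

Answer: (2, 3, 0)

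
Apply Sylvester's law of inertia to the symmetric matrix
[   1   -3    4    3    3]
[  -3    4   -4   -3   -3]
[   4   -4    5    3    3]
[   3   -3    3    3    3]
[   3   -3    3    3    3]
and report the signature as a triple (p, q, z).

step 0: pivot 1 → sign +
step 1: pivot -5 → sign −
step 2: pivot 9/5 → sign +
step 3: pivot 1 → sign +
step 4: row/col 4 already zero → sign 0
signature = (3, 1, 1)

Answer: (3, 1, 1)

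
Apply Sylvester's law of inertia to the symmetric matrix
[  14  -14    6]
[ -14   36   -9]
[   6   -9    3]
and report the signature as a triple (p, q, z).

Answer: (3, 0, 0)

Derivation:
step 0: pivot 14 → sign +
step 1: pivot 22 → sign +
step 2: pivot 3/154 → sign +
signature = (3, 0, 0)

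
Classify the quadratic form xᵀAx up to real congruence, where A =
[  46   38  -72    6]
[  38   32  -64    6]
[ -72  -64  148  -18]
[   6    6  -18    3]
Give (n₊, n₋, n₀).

Answer: (3, 0, 1)

Derivation:
step 0: pivot 46 → sign +
step 1: pivot 14/23 → sign +
step 2: pivot 12/7 → sign +
step 3: row/col 3 already zero → sign 0
signature = (3, 0, 1)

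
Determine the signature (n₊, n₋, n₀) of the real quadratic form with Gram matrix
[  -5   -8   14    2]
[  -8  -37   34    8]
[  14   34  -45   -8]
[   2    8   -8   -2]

Answer: (0, 4, 0)

Derivation:
step 0: pivot -5 → sign −
step 1: pivot -121/5 → sign −
step 2: pivot -29/121 → sign −
step 3: pivot -6/29 → sign −
signature = (0, 4, 0)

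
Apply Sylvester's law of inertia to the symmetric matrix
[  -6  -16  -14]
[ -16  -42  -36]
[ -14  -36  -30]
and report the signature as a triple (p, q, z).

step 0: pivot -6 → sign −
step 1: pivot 2/3 → sign +
step 2: row/col 2 already zero → sign 0
signature = (1, 1, 1)

Answer: (1, 1, 1)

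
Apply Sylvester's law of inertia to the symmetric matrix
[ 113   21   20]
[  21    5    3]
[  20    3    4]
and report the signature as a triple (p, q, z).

step 0: pivot 113 → sign +
step 1: pivot 124/113 → sign +
step 2: pivot -1/124 → sign −
signature = (2, 1, 0)

Answer: (2, 1, 0)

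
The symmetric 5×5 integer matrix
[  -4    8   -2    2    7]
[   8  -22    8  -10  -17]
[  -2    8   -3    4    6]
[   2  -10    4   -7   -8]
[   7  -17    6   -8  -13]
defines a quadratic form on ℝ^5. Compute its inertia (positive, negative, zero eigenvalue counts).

Answer: (2, 3, 0)

Derivation:
step 0: pivot -4 → sign −
step 1: pivot -6 → sign −
step 2: pivot 2/3 → sign +
step 3: pivot -3/2 → sign −
step 4: pivot 3/4 → sign +
signature = (2, 3, 0)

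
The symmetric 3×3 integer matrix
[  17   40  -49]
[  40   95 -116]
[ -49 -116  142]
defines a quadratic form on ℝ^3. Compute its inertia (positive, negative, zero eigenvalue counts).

step 0: pivot 17 → sign +
step 1: pivot 15/17 → sign +
step 2: pivot 1/5 → sign +
signature = (3, 0, 0)

Answer: (3, 0, 0)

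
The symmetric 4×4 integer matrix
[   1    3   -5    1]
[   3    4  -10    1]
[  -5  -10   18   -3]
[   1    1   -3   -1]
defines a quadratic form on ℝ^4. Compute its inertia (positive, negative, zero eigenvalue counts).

step 0: pivot 1 → sign +
step 1: pivot -5 → sign −
step 2: pivot -2 → sign −
step 3: pivot -6/5 → sign −
signature = (1, 3, 0)

Answer: (1, 3, 0)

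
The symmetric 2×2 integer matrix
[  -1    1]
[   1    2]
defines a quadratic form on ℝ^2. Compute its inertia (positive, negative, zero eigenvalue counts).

step 0: pivot -1 → sign −
step 1: pivot 3 → sign +
signature = (1, 1, 0)

Answer: (1, 1, 0)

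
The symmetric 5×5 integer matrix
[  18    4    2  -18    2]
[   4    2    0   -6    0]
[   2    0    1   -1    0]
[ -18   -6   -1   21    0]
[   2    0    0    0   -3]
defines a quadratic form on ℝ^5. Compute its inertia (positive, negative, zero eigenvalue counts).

step 0: pivot 18 → sign +
step 1: pivot 10/9 → sign +
step 2: pivot 3/5 → sign +
step 3: pivot -2/3 → sign −
step 4: pivot -1 → sign −
signature = (3, 2, 0)

Answer: (3, 2, 0)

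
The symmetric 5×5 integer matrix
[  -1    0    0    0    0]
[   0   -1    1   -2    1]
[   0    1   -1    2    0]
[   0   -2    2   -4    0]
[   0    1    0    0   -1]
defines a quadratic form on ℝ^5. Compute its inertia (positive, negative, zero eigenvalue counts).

Answer: (1, 3, 1)

Derivation:
step 0: pivot -1 → sign −
step 1: pivot -1 → sign −
step 2: pivot 2 → sign +
step 3: pivot -2 → sign −
step 4: row/col 4 already zero → sign 0
signature = (1, 3, 1)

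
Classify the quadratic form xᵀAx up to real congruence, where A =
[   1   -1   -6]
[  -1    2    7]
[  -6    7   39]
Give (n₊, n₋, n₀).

step 0: pivot 1 → sign +
step 1: pivot 1 → sign +
step 2: pivot 2 → sign +
signature = (3, 0, 0)

Answer: (3, 0, 0)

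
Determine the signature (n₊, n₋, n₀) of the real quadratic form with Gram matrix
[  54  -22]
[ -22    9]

step 0: pivot 54 → sign +
step 1: pivot 1/27 → sign +
signature = (2, 0, 0)

Answer: (2, 0, 0)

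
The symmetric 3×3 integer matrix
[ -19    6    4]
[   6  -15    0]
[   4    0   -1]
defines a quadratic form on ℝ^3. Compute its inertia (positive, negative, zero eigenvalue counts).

step 0: pivot -19 → sign −
step 1: pivot -249/19 → sign −
step 2: pivot -3/83 → sign −
signature = (0, 3, 0)

Answer: (0, 3, 0)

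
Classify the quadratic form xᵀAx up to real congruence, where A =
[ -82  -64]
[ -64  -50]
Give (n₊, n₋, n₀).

step 0: pivot -82 → sign −
step 1: pivot -2/41 → sign −
signature = (0, 2, 0)

Answer: (0, 2, 0)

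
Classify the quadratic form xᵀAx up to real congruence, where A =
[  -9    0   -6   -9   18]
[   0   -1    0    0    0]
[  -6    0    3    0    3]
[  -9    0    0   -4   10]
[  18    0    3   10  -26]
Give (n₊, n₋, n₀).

Answer: (1, 4, 0)

Derivation:
step 0: pivot -9 → sign −
step 1: pivot -1 → sign −
step 2: pivot 7 → sign +
step 3: pivot -1/7 → sign −
step 4: pivot -1 → sign −
signature = (1, 4, 0)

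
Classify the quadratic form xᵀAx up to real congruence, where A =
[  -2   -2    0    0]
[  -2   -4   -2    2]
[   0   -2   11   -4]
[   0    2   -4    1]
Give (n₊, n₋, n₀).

step 0: pivot -2 → sign −
step 1: pivot -2 → sign −
step 2: pivot 13 → sign +
step 3: pivot 3/13 → sign +
signature = (2, 2, 0)

Answer: (2, 2, 0)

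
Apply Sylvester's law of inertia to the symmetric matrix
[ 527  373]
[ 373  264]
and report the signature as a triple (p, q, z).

step 0: pivot 527 → sign +
step 1: pivot -1/527 → sign −
signature = (1, 1, 0)

Answer: (1, 1, 0)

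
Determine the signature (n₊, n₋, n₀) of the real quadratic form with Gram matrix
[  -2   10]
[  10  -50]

step 0: pivot -2 → sign −
step 1: row/col 1 already zero → sign 0
signature = (0, 1, 1)

Answer: (0, 1, 1)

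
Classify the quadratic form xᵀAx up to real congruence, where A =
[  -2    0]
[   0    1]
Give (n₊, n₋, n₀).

Answer: (1, 1, 0)

Derivation:
step 0: pivot -2 → sign −
step 1: pivot 1 → sign +
signature = (1, 1, 0)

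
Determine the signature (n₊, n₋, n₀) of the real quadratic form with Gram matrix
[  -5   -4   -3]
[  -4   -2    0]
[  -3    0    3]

Answer: (1, 1, 1)

Derivation:
step 0: pivot -5 → sign −
step 1: pivot 6/5 → sign +
step 2: row/col 2 already zero → sign 0
signature = (1, 1, 1)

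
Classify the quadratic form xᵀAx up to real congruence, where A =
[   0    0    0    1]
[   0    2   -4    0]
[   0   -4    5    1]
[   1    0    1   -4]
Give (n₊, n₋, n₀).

Answer: (2, 2, 0)

Derivation:
step 0: pivot 2 → sign +
step 1: pivot -3 → sign −
step 2: pivot -11/3 → sign −
step 3: pivot 3/11 → sign +
signature = (2, 2, 0)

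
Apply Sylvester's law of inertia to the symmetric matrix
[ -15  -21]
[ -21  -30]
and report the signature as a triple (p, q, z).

step 0: pivot -15 → sign −
step 1: pivot -3/5 → sign −
signature = (0, 2, 0)

Answer: (0, 2, 0)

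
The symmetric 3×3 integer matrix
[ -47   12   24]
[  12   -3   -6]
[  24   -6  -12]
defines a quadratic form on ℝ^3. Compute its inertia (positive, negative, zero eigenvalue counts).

Answer: (1, 1, 1)

Derivation:
step 0: pivot -47 → sign −
step 1: pivot 3/47 → sign +
step 2: row/col 2 already zero → sign 0
signature = (1, 1, 1)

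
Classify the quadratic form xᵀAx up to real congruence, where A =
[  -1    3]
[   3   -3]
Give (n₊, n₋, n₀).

Answer: (1, 1, 0)

Derivation:
step 0: pivot -1 → sign −
step 1: pivot 6 → sign +
signature = (1, 1, 0)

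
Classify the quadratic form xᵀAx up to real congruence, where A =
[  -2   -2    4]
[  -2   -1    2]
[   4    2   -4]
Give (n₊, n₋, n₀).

step 0: pivot -2 → sign −
step 1: pivot 1 → sign +
step 2: row/col 2 already zero → sign 0
signature = (1, 1, 1)

Answer: (1, 1, 1)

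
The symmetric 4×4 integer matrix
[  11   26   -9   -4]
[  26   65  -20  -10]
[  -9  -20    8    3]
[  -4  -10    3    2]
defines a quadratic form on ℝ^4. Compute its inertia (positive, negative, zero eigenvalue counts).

Answer: (4, 0, 0)

Derivation:
step 0: pivot 11 → sign +
step 1: pivot 39/11 → sign +
step 2: pivot 7/39 → sign +
step 3: pivot 3/7 → sign +
signature = (4, 0, 0)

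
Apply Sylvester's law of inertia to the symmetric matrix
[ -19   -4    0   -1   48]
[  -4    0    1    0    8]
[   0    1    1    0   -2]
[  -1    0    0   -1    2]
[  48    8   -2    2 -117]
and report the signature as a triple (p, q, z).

step 0: pivot -19 → sign −
step 1: pivot 16/19 → sign +
step 2: pivot -3/16 → sign −
step 3: pivot -2/3 → sign −
step 4: pivot 1 → sign +
signature = (2, 3, 0)

Answer: (2, 3, 0)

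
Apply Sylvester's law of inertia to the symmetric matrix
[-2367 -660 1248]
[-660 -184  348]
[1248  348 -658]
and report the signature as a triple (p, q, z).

Answer: (1, 1, 1)

Derivation:
step 0: pivot -2367 → sign −
step 1: pivot 8/263 → sign +
step 2: row/col 2 already zero → sign 0
signature = (1, 1, 1)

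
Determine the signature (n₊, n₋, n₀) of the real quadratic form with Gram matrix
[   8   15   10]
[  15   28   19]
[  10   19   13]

Answer: (2, 1, 0)

Derivation:
step 0: pivot 8 → sign +
step 1: pivot -1/8 → sign −
step 2: pivot 1 → sign +
signature = (2, 1, 0)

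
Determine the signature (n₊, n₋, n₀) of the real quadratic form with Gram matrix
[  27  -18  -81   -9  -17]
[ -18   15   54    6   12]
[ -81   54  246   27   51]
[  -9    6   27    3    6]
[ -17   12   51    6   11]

Answer: (4, 1, 0)

Derivation:
step 0: pivot 27 → sign +
step 1: pivot 3 → sign +
step 2: pivot 3 → sign +
step 3: pivot 4/27 → sign +
step 4: pivot -3/4 → sign −
signature = (4, 1, 0)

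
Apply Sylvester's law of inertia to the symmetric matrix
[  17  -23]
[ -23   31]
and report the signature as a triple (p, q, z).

step 0: pivot 17 → sign +
step 1: pivot -2/17 → sign −
signature = (1, 1, 0)

Answer: (1, 1, 0)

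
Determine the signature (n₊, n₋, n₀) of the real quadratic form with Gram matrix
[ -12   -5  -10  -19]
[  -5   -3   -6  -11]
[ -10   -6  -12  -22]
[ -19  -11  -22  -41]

Answer: (0, 3, 1)

Derivation:
step 0: pivot -12 → sign −
step 1: pivot -11/12 → sign −
step 2: pivot -6/11 → sign −
step 3: row/col 3 already zero → sign 0
signature = (0, 3, 1)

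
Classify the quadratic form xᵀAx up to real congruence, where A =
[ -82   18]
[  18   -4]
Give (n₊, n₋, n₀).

Answer: (0, 2, 0)

Derivation:
step 0: pivot -82 → sign −
step 1: pivot -2/41 → sign −
signature = (0, 2, 0)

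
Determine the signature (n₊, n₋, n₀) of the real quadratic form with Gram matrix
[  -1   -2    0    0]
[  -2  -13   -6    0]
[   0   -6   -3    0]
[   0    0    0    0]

Answer: (1, 2, 1)

Derivation:
step 0: pivot -1 → sign −
step 1: pivot -9 → sign −
step 2: pivot 1 → sign +
step 3: row/col 3 already zero → sign 0
signature = (1, 2, 1)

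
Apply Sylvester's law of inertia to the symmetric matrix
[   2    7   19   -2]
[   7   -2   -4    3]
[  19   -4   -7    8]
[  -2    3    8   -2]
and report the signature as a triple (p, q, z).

step 0: pivot 2 → sign +
step 1: pivot -53/2 → sign −
step 2: pivot 3/53 → sign +
step 3: pivot -3 → sign −
signature = (2, 2, 0)

Answer: (2, 2, 0)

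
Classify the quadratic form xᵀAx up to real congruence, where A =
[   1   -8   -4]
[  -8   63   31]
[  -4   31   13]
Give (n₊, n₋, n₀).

step 0: pivot 1 → sign +
step 1: pivot -1 → sign −
step 2: pivot -2 → sign −
signature = (1, 2, 0)

Answer: (1, 2, 0)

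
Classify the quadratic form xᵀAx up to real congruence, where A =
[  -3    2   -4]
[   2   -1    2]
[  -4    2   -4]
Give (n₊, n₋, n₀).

Answer: (1, 1, 1)

Derivation:
step 0: pivot -3 → sign −
step 1: pivot 1/3 → sign +
step 2: row/col 2 already zero → sign 0
signature = (1, 1, 1)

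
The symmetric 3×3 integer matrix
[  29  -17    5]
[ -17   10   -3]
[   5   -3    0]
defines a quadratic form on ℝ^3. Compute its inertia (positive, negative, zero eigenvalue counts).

step 0: pivot 29 → sign +
step 1: pivot 1/29 → sign +
step 2: pivot -1 → sign −
signature = (2, 1, 0)

Answer: (2, 1, 0)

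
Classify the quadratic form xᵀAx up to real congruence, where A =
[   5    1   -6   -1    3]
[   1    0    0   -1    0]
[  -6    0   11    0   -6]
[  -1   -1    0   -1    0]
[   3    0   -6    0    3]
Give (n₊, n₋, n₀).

Answer: (2, 3, 0)

Derivation:
step 0: pivot 5 → sign +
step 1: pivot -1/5 → sign −
step 2: pivot 11 → sign +
step 3: pivot -14/11 → sign −
step 4: pivot -3/14 → sign −
signature = (2, 3, 0)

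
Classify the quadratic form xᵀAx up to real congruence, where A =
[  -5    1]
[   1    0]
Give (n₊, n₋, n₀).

step 0: pivot -5 → sign −
step 1: pivot 1/5 → sign +
signature = (1, 1, 0)

Answer: (1, 1, 0)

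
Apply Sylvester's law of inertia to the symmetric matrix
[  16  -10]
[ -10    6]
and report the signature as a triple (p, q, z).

Answer: (1, 1, 0)

Derivation:
step 0: pivot 16 → sign +
step 1: pivot -1/4 → sign −
signature = (1, 1, 0)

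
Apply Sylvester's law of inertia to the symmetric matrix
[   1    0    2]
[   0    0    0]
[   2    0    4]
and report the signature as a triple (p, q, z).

Answer: (1, 0, 2)

Derivation:
step 0: pivot 1 → sign +
step 1: row/col 1 already zero → sign 0
step 2: row/col 2 already zero → sign 0
signature = (1, 0, 2)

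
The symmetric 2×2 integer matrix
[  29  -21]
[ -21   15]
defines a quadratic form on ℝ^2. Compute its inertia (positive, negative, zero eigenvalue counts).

step 0: pivot 29 → sign +
step 1: pivot -6/29 → sign −
signature = (1, 1, 0)

Answer: (1, 1, 0)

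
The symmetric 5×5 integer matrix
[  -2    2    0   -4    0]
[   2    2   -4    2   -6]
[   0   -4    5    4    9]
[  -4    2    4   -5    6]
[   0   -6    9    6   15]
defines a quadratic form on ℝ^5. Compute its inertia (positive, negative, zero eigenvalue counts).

Answer: (3, 2, 0)

Derivation:
step 0: pivot -2 → sign −
step 1: pivot 4 → sign +
step 2: pivot 1 → sign +
step 3: pivot -2 → sign −
step 4: pivot 3/2 → sign +
signature = (3, 2, 0)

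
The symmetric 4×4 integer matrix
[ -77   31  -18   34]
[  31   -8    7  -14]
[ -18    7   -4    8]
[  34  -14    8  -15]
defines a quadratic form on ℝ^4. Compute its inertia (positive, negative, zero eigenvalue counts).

step 0: pivot -77 → sign −
step 1: pivot 345/77 → sign +
step 2: pivot 67/345 → sign +
step 3: pivot -1/67 → sign −
signature = (2, 2, 0)

Answer: (2, 2, 0)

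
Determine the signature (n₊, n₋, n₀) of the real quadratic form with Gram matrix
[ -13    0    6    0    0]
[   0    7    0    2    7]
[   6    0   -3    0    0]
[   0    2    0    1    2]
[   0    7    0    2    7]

Answer: (2, 2, 1)

Derivation:
step 0: pivot -13 → sign −
step 1: pivot 7 → sign +
step 2: pivot -3/13 → sign −
step 3: pivot 3/7 → sign +
step 4: row/col 4 already zero → sign 0
signature = (2, 2, 1)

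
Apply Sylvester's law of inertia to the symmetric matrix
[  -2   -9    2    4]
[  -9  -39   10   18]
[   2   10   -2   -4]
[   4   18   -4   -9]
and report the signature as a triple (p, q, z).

Answer: (1, 3, 0)

Derivation:
step 0: pivot -2 → sign −
step 1: pivot 3/2 → sign +
step 2: pivot -2/3 → sign −
step 3: pivot -1 → sign −
signature = (1, 3, 0)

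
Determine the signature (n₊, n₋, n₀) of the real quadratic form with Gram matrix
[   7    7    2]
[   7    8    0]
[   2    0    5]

Answer: (3, 0, 0)

Derivation:
step 0: pivot 7 → sign +
step 1: pivot 1 → sign +
step 2: pivot 3/7 → sign +
signature = (3, 0, 0)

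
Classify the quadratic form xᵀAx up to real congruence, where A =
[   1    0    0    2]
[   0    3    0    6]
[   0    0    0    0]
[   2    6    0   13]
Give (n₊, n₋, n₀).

step 0: pivot 1 → sign +
step 1: pivot 3 → sign +
step 2: pivot -3 → sign −
step 3: row/col 3 already zero → sign 0
signature = (2, 1, 1)

Answer: (2, 1, 1)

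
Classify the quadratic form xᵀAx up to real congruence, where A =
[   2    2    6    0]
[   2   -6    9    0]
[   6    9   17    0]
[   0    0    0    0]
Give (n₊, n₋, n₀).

step 0: pivot 2 → sign +
step 1: pivot -8 → sign −
step 2: pivot 1/8 → sign +
step 3: row/col 3 already zero → sign 0
signature = (2, 1, 1)

Answer: (2, 1, 1)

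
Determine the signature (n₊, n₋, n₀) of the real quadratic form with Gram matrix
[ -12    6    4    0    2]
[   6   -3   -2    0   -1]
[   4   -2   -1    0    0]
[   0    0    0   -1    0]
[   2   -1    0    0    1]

Answer: (1, 2, 2)

Derivation:
step 0: pivot -12 → sign −
step 1: pivot 1/3 → sign +
step 2: pivot -1 → sign −
step 3: row/col 3 already zero → sign 0
step 4: row/col 4 already zero → sign 0
signature = (1, 2, 2)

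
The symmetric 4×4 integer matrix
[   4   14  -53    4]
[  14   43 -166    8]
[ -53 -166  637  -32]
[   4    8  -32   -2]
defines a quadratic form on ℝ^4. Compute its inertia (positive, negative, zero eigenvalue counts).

Answer: (2, 2, 0)

Derivation:
step 0: pivot 4 → sign +
step 1: pivot -6 → sign −
step 2: pivot -15/8 → sign −
step 3: pivot 6/5 → sign +
signature = (2, 2, 0)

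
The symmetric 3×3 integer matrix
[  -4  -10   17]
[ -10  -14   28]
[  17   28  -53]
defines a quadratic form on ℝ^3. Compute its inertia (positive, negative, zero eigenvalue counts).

step 0: pivot -4 → sign −
step 1: pivot 11 → sign +
step 2: pivot 3/22 → sign +
signature = (2, 1, 0)

Answer: (2, 1, 0)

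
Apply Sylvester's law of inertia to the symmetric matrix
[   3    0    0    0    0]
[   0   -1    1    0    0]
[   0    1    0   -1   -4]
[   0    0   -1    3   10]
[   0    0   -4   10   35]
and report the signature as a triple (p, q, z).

Answer: (4, 1, 0)

Derivation:
step 0: pivot 3 → sign +
step 1: pivot -1 → sign −
step 2: pivot 1 → sign +
step 3: pivot 2 → sign +
step 4: pivot 1 → sign +
signature = (4, 1, 0)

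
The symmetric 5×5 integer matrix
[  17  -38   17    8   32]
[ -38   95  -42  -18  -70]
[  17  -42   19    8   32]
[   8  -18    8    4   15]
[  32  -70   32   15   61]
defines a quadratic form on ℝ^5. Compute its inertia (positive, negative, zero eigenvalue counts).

step 0: pivot 17 → sign +
step 1: pivot 171/17 → sign +
step 2: pivot 70/171 → sign +
step 3: pivot 8/35 → sign +
step 4: pivot -3/8 → sign −
signature = (4, 1, 0)

Answer: (4, 1, 0)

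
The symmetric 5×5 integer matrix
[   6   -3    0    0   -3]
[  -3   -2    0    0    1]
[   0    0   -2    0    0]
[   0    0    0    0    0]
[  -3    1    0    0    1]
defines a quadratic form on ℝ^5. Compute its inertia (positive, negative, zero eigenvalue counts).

Answer: (1, 3, 1)

Derivation:
step 0: pivot 6 → sign +
step 1: pivot -7/2 → sign −
step 2: pivot -2 → sign −
step 3: pivot -3/7 → sign −
step 4: row/col 4 already zero → sign 0
signature = (1, 3, 1)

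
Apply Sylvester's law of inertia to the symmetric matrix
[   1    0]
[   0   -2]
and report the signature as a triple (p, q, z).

step 0: pivot 1 → sign +
step 1: pivot -2 → sign −
signature = (1, 1, 0)

Answer: (1, 1, 0)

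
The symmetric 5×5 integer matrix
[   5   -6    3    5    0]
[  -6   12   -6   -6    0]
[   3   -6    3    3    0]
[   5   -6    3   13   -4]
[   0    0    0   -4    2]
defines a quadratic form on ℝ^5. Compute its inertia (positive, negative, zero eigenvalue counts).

step 0: pivot 5 → sign +
step 1: pivot 24/5 → sign +
step 2: pivot 8 → sign +
step 3: row/col 3 already zero → sign 0
step 4: row/col 4 already zero → sign 0
signature = (3, 0, 2)

Answer: (3, 0, 2)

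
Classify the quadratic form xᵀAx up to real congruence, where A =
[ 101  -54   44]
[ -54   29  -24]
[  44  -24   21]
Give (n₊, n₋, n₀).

step 0: pivot 101 → sign +
step 1: pivot 13/101 → sign +
step 2: pivot 1/13 → sign +
signature = (3, 0, 0)

Answer: (3, 0, 0)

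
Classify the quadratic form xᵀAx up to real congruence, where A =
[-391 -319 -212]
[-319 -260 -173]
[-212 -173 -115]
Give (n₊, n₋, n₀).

step 0: pivot -391 → sign −
step 1: pivot 101/391 → sign +
step 2: pivot -6/101 → sign −
signature = (1, 2, 0)

Answer: (1, 2, 0)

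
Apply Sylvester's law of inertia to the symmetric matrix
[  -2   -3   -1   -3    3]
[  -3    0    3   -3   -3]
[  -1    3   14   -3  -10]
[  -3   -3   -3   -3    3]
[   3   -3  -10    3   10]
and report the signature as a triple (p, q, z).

Answer: (3, 1, 1)

Derivation:
step 0: pivot -2 → sign −
step 1: pivot 9/2 → sign +
step 2: pivot 10 → sign +
step 3: pivot 1/10 → sign +
step 4: row/col 4 already zero → sign 0
signature = (3, 1, 1)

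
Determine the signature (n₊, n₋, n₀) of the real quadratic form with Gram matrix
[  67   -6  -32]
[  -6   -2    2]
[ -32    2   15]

Answer: (2, 1, 0)

Derivation:
step 0: pivot 67 → sign +
step 1: pivot -170/67 → sign −
step 2: pivot 1/85 → sign +
signature = (2, 1, 0)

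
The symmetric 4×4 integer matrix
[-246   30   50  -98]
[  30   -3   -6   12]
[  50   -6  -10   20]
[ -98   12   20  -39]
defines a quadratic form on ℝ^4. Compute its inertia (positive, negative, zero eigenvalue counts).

Answer: (2, 1, 1)

Derivation:
step 0: pivot -246 → sign −
step 1: pivot 27/41 → sign +
step 2: pivot 4/27 → sign +
step 3: row/col 3 already zero → sign 0
signature = (2, 1, 1)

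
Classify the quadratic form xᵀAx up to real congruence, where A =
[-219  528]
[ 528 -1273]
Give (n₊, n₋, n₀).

step 0: pivot -219 → sign −
step 1: pivot -1/73 → sign −
signature = (0, 2, 0)

Answer: (0, 2, 0)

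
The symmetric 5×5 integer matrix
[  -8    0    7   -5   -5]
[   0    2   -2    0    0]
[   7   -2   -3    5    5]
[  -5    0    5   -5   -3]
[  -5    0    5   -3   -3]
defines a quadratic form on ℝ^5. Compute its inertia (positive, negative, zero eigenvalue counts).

step 0: pivot -8 → sign −
step 1: pivot 2 → sign +
step 2: pivot 9/8 → sign +
step 3: pivot -20/9 → sign −
step 4: pivot -1/5 → sign −
signature = (2, 3, 0)

Answer: (2, 3, 0)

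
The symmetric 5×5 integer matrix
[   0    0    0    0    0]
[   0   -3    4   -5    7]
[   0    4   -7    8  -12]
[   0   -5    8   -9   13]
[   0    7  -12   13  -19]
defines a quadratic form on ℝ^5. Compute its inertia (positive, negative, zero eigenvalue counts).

step 0: pivot -3 → sign −
step 1: pivot -5/3 → sign −
step 2: pivot 2/5 → sign +
step 3: row/col 3 already zero → sign 0
step 4: row/col 4 already zero → sign 0
signature = (1, 2, 2)

Answer: (1, 2, 2)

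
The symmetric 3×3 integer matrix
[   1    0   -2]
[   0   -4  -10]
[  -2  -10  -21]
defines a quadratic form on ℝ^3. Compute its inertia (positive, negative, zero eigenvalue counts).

Answer: (1, 1, 1)

Derivation:
step 0: pivot 1 → sign +
step 1: pivot -4 → sign −
step 2: row/col 2 already zero → sign 0
signature = (1, 1, 1)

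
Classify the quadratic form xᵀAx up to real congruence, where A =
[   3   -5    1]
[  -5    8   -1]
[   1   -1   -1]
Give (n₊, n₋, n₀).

Answer: (1, 1, 1)

Derivation:
step 0: pivot 3 → sign +
step 1: pivot -1/3 → sign −
step 2: row/col 2 already zero → sign 0
signature = (1, 1, 1)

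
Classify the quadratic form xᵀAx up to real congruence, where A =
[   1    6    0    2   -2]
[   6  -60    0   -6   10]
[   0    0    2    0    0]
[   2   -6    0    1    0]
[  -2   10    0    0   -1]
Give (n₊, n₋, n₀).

Answer: (3, 1, 1)

Derivation:
step 0: pivot 1 → sign +
step 1: pivot -96 → sign −
step 2: pivot 2 → sign +
step 3: pivot 3/8 → sign +
step 4: row/col 4 already zero → sign 0
signature = (3, 1, 1)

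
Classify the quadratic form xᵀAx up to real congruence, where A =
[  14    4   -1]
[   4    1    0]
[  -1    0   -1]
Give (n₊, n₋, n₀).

step 0: pivot 14 → sign +
step 1: pivot -1/7 → sign −
step 2: pivot -1/2 → sign −
signature = (1, 2, 0)

Answer: (1, 2, 0)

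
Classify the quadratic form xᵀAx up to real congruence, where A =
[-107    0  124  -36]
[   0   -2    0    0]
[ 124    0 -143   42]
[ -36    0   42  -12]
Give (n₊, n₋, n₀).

Answer: (1, 2, 1)

Derivation:
step 0: pivot -107 → sign −
step 1: pivot -2 → sign −
step 2: pivot 75/107 → sign +
step 3: row/col 3 already zero → sign 0
signature = (1, 2, 1)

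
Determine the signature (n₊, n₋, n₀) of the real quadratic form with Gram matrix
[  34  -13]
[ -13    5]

Answer: (2, 0, 0)

Derivation:
step 0: pivot 34 → sign +
step 1: pivot 1/34 → sign +
signature = (2, 0, 0)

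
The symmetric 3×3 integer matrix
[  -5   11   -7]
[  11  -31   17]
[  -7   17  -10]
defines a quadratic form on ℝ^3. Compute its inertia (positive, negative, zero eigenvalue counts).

Answer: (1, 2, 0)

Derivation:
step 0: pivot -5 → sign −
step 1: pivot -34/5 → sign −
step 2: pivot 3/17 → sign +
signature = (1, 2, 0)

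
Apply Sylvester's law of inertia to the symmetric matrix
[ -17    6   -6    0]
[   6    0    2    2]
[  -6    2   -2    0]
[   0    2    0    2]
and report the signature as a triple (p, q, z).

Answer: (2, 1, 1)

Derivation:
step 0: pivot -17 → sign −
step 1: pivot 36/17 → sign +
step 2: pivot 1/9 → sign +
step 3: row/col 3 already zero → sign 0
signature = (2, 1, 1)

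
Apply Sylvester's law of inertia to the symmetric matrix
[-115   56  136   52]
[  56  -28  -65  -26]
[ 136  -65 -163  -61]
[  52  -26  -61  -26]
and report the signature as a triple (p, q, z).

Answer: (1, 3, 0)

Derivation:
step 0: pivot -115 → sign −
step 1: pivot -84/115 → sign −
step 2: pivot -3/28 → sign −
step 3: pivot 2 → sign +
signature = (1, 3, 0)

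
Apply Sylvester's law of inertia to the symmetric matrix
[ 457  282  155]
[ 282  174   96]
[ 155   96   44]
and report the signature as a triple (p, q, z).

Answer: (2, 1, 0)

Derivation:
step 0: pivot 457 → sign +
step 1: pivot -6/457 → sign −
step 2: pivot 1 → sign +
signature = (2, 1, 0)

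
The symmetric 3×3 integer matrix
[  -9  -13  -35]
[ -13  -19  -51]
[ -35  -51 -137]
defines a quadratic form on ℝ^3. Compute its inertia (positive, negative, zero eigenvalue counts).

step 0: pivot -9 → sign −
step 1: pivot -2/9 → sign −
step 2: row/col 2 already zero → sign 0
signature = (0, 2, 1)

Answer: (0, 2, 1)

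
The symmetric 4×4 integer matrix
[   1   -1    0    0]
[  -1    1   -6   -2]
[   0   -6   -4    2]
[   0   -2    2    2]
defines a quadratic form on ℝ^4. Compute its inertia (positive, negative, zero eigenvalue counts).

Answer: (3, 1, 0)

Derivation:
step 0: pivot 1 → sign +
step 1: pivot -4 → sign −
step 2: pivot 9 → sign +
step 3: pivot 2/9 → sign +
signature = (3, 1, 0)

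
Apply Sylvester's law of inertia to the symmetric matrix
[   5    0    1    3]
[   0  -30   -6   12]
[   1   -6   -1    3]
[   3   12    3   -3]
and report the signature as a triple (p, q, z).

Answer: (1, 1, 2)

Derivation:
step 0: pivot 5 → sign +
step 1: pivot -30 → sign −
step 2: row/col 2 already zero → sign 0
step 3: row/col 3 already zero → sign 0
signature = (1, 1, 2)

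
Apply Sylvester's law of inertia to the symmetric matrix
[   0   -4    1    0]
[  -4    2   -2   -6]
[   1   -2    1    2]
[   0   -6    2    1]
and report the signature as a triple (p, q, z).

step 0: pivot 2 → sign +
step 1: pivot -8 → sign −
step 2: pivot 1/8 → sign +
step 3: pivot -1 → sign −
signature = (2, 2, 0)

Answer: (2, 2, 0)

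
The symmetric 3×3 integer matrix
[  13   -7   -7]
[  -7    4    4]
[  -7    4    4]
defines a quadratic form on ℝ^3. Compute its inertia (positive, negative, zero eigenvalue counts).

step 0: pivot 13 → sign +
step 1: pivot 3/13 → sign +
step 2: row/col 2 already zero → sign 0
signature = (2, 0, 1)

Answer: (2, 0, 1)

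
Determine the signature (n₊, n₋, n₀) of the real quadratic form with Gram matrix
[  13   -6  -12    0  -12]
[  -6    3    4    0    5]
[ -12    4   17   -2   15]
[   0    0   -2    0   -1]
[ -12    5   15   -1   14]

step 0: pivot 13 → sign +
step 1: pivot 3/13 → sign +
step 2: pivot -13/3 → sign −
step 3: pivot 12/13 → sign +
step 4: pivot 1/4 → sign +
signature = (4, 1, 0)

Answer: (4, 1, 0)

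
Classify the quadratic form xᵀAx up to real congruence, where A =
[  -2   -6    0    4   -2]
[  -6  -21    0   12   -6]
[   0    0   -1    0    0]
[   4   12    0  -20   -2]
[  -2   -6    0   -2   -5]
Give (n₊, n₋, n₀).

Answer: (0, 4, 1)

Derivation:
step 0: pivot -2 → sign −
step 1: pivot -3 → sign −
step 2: pivot -1 → sign −
step 3: pivot -12 → sign −
step 4: row/col 4 already zero → sign 0
signature = (0, 4, 1)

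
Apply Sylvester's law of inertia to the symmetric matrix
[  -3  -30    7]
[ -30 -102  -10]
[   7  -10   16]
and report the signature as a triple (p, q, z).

Answer: (2, 1, 0)

Derivation:
step 0: pivot -3 → sign −
step 1: pivot 198 → sign +
step 2: pivot 1/99 → sign +
signature = (2, 1, 0)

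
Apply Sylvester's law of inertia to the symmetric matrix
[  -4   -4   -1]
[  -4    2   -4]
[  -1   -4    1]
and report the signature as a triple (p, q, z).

step 0: pivot -4 → sign −
step 1: pivot 6 → sign +
step 2: pivot -1/4 → sign −
signature = (1, 2, 0)

Answer: (1, 2, 0)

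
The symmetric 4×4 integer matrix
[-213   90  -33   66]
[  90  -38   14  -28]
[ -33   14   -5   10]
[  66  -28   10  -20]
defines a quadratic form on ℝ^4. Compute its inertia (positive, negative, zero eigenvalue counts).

Answer: (1, 1, 2)

Derivation:
step 0: pivot -213 → sign −
step 1: pivot 2/71 → sign +
step 2: row/col 2 already zero → sign 0
step 3: row/col 3 already zero → sign 0
signature = (1, 1, 2)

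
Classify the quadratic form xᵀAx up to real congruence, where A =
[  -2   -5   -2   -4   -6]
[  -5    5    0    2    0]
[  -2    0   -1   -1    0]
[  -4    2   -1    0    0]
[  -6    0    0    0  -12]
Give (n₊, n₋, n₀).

step 0: pivot -2 → sign −
step 1: pivot 35/2 → sign +
step 2: pivot -3/7 → sign −
step 3: pivot 1/5 → sign +
step 4: row/col 4 already zero → sign 0
signature = (2, 2, 1)

Answer: (2, 2, 1)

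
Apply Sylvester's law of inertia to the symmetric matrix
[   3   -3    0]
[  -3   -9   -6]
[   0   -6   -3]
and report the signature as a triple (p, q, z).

step 0: pivot 3 → sign +
step 1: pivot -12 → sign −
step 2: row/col 2 already zero → sign 0
signature = (1, 1, 1)

Answer: (1, 1, 1)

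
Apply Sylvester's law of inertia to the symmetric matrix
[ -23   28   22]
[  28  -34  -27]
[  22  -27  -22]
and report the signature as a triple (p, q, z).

step 0: pivot -23 → sign −
step 1: pivot 2/23 → sign +
step 2: pivot -3/2 → sign −
signature = (1, 2, 0)

Answer: (1, 2, 0)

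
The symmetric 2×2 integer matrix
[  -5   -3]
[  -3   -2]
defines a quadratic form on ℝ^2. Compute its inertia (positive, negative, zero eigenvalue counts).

step 0: pivot -5 → sign −
step 1: pivot -1/5 → sign −
signature = (0, 2, 0)

Answer: (0, 2, 0)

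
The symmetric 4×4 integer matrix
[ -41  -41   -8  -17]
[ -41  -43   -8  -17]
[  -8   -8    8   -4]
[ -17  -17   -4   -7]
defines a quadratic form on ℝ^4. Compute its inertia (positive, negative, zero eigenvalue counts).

Answer: (1, 2, 1)

Derivation:
step 0: pivot -41 → sign −
step 1: pivot -2 → sign −
step 2: pivot 392/41 → sign +
step 3: row/col 3 already zero → sign 0
signature = (1, 2, 1)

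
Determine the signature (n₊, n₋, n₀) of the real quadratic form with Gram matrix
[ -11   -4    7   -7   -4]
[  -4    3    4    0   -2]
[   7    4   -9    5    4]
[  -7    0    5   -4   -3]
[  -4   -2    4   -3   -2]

Answer: (1, 4, 0)

Derivation:
step 0: pivot -11 → sign −
step 1: pivot 49/11 → sign +
step 2: pivot -246/49 → sign −
step 3: pivot -121/123 → sign −
step 4: pivot -3/121 → sign −
signature = (1, 4, 0)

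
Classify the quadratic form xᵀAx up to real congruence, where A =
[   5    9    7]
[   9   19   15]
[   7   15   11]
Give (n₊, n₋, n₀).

Answer: (2, 1, 0)

Derivation:
step 0: pivot 5 → sign +
step 1: pivot 14/5 → sign +
step 2: pivot -6/7 → sign −
signature = (2, 1, 0)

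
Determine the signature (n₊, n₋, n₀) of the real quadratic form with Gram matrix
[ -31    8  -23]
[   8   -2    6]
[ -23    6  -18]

step 0: pivot -31 → sign −
step 1: pivot 2/31 → sign +
step 2: pivot -1 → sign −
signature = (1, 2, 0)

Answer: (1, 2, 0)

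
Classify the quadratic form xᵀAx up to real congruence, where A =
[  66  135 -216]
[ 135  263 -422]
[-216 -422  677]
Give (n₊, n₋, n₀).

step 0: pivot 66 → sign +
step 1: pivot -289/22 → sign −
step 2: pivot -3/289 → sign −
signature = (1, 2, 0)

Answer: (1, 2, 0)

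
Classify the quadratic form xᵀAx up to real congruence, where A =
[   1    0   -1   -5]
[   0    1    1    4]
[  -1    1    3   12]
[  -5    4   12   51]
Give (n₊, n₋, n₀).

step 0: pivot 1 → sign +
step 1: pivot 1 → sign +
step 2: pivot 1 → sign +
step 3: pivot 1 → sign +
signature = (4, 0, 0)

Answer: (4, 0, 0)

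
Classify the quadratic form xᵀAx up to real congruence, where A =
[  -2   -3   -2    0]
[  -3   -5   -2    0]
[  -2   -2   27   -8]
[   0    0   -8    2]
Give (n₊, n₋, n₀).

Answer: (1, 3, 0)

Derivation:
step 0: pivot -2 → sign −
step 1: pivot -1/2 → sign −
step 2: pivot 31 → sign +
step 3: pivot -2/31 → sign −
signature = (1, 3, 0)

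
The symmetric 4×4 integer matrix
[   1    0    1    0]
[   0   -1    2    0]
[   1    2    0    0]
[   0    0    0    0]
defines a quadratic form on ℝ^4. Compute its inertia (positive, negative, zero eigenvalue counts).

Answer: (2, 1, 1)

Derivation:
step 0: pivot 1 → sign +
step 1: pivot -1 → sign −
step 2: pivot 3 → sign +
step 3: row/col 3 already zero → sign 0
signature = (2, 1, 1)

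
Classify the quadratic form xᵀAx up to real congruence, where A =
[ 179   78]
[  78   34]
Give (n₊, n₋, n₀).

Answer: (2, 0, 0)

Derivation:
step 0: pivot 179 → sign +
step 1: pivot 2/179 → sign +
signature = (2, 0, 0)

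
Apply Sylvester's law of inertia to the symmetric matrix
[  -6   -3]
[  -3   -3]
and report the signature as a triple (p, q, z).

step 0: pivot -6 → sign −
step 1: pivot -3/2 → sign −
signature = (0, 2, 0)

Answer: (0, 2, 0)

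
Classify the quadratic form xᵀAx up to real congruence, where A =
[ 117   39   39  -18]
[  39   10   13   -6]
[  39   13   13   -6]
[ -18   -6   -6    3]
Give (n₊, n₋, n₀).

Answer: (2, 1, 1)

Derivation:
step 0: pivot 117 → sign +
step 1: pivot -3 → sign −
step 2: pivot 3/13 → sign +
step 3: row/col 3 already zero → sign 0
signature = (2, 1, 1)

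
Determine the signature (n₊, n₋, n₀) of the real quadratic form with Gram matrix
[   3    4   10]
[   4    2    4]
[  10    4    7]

Answer: (1, 2, 0)

Derivation:
step 0: pivot 3 → sign +
step 1: pivot -10/3 → sign −
step 2: pivot -1/5 → sign −
signature = (1, 2, 0)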